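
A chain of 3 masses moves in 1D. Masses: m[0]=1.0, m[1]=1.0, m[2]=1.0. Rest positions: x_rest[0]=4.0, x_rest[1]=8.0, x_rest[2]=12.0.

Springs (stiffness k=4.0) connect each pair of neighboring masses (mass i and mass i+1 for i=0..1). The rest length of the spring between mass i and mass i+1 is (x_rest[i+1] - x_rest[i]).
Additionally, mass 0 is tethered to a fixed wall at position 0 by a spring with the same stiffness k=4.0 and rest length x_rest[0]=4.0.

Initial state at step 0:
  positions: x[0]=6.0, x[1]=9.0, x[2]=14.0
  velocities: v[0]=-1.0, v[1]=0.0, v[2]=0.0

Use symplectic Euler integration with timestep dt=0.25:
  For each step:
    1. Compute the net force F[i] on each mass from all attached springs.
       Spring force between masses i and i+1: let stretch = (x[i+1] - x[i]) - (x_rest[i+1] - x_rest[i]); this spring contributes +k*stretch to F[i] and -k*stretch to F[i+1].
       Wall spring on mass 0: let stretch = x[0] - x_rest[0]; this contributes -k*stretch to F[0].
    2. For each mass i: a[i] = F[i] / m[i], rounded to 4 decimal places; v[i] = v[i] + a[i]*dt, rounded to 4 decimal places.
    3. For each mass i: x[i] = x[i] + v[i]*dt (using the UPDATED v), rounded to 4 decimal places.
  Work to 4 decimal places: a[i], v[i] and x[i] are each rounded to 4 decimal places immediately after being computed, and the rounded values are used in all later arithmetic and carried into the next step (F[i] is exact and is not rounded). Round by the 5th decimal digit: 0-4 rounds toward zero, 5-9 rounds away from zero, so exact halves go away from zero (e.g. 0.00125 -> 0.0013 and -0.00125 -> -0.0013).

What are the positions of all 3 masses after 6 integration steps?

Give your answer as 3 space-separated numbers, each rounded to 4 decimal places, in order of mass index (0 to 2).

Answer: 4.6446 6.9524 12.5137

Derivation:
Step 0: x=[6.0000 9.0000 14.0000] v=[-1.0000 0.0000 0.0000]
Step 1: x=[5.0000 9.5000 13.7500] v=[-4.0000 2.0000 -1.0000]
Step 2: x=[3.8750 9.9375 13.4375] v=[-4.5000 1.7500 -1.2500]
Step 3: x=[3.2969 9.7344 13.2500] v=[-2.3125 -0.8125 -0.7500]
Step 4: x=[3.5039 8.8008 13.1836] v=[0.8281 -3.7344 -0.2656]
Step 5: x=[4.1592 7.6387 13.0215] v=[2.6211 -4.6485 -0.6484]
Step 6: x=[4.6446 6.9524 12.5137] v=[1.9414 -2.7452 -2.0312]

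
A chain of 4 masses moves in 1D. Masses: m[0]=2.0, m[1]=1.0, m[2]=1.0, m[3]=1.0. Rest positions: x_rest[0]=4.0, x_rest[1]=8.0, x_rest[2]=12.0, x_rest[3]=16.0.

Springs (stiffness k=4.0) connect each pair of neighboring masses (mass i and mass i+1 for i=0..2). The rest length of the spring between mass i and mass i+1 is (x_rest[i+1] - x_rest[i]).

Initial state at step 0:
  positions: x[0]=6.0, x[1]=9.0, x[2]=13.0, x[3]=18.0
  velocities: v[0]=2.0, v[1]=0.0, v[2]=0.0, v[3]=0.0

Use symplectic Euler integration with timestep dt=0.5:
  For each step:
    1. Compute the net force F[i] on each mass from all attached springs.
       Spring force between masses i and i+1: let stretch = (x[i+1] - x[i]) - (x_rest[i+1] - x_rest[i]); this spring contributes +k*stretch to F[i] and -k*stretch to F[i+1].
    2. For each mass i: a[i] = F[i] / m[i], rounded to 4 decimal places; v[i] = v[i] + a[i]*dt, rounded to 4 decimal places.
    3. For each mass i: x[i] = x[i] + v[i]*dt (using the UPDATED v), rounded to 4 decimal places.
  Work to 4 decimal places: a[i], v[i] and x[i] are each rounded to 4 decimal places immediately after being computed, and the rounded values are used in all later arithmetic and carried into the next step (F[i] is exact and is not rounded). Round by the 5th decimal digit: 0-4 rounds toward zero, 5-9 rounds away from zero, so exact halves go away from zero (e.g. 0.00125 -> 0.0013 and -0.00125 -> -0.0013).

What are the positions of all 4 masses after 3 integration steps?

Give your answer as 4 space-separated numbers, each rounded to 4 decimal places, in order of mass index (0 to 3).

Answer: 7.3750 10.7500 14.5000 18.0000

Derivation:
Step 0: x=[6.0000 9.0000 13.0000 18.0000] v=[2.0000 0.0000 0.0000 0.0000]
Step 1: x=[6.5000 10.0000 14.0000 17.0000] v=[1.0000 2.0000 2.0000 -2.0000]
Step 2: x=[6.7500 11.5000 14.0000 17.0000] v=[0.5000 3.0000 0.0000 0.0000]
Step 3: x=[7.3750 10.7500 14.5000 18.0000] v=[1.2500 -1.5000 1.0000 2.0000]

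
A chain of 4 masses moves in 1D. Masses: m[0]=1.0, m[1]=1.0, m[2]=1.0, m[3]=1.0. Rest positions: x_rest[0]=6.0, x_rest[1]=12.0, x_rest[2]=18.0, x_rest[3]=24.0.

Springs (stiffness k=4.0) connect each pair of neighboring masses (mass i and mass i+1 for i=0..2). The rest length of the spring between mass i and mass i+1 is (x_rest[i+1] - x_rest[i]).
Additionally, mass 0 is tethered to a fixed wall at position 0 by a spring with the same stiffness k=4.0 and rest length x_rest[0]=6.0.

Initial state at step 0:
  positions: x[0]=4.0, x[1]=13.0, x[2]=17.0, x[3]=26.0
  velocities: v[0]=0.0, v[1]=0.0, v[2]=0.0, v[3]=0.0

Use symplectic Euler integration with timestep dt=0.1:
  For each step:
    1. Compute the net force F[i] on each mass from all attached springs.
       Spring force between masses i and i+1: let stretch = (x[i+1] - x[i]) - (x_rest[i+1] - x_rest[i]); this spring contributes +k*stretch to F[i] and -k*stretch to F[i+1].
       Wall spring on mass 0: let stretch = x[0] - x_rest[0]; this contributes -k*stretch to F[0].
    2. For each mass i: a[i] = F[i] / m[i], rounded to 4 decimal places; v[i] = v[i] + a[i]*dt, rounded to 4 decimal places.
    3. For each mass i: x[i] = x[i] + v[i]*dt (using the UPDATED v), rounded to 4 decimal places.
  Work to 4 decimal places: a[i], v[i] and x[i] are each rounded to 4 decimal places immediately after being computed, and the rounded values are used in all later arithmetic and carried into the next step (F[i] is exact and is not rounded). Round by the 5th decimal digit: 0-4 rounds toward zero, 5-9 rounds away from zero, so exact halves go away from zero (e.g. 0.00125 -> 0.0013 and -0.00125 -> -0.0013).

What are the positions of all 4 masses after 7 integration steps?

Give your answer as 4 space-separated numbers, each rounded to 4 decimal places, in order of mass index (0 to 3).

Answer: 7.1790 10.5546 19.7408 23.9394

Derivation:
Step 0: x=[4.0000 13.0000 17.0000 26.0000] v=[0.0000 0.0000 0.0000 0.0000]
Step 1: x=[4.2000 12.8000 17.2000 25.8800] v=[2.0000 -2.0000 2.0000 -1.2000]
Step 2: x=[4.5760 12.4320 17.5712 25.6528] v=[3.7600 -3.6800 3.7120 -2.2720]
Step 3: x=[5.0832 11.9553 18.0601 25.3423] v=[5.0720 -4.7667 4.8890 -3.1046]
Step 4: x=[5.6620 11.4479 18.5961 24.9806] v=[5.7876 -5.0736 5.3600 -3.6175]
Step 5: x=[6.2457 10.9950 19.1016 24.6035] v=[5.8372 -4.5287 5.0545 -3.7713]
Step 6: x=[6.7696 10.6764 19.5029 24.2463] v=[5.2386 -3.1858 4.0126 -3.5721]
Step 7: x=[7.1790 10.5546 19.7408 23.9394] v=[4.0935 -1.2179 2.3794 -3.0695]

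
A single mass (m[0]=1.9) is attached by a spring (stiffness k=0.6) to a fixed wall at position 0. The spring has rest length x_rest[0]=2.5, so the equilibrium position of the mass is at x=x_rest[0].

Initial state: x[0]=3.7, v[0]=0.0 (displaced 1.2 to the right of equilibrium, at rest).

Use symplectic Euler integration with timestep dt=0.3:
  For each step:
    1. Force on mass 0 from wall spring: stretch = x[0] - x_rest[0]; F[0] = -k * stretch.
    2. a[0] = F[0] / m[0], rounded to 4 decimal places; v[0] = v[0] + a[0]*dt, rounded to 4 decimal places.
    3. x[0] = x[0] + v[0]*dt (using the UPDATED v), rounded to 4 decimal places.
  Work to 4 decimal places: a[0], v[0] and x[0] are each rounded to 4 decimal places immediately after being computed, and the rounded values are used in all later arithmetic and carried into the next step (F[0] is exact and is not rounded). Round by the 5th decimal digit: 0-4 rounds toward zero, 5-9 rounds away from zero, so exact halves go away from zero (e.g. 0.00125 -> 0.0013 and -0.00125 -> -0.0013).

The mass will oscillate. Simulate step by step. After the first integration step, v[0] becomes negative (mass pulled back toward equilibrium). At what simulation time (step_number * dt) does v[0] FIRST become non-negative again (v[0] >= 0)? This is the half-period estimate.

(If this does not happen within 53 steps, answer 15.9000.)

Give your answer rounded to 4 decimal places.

Step 0: x=[3.7000] v=[0.0000]
Step 1: x=[3.6659] v=[-0.1137]
Step 2: x=[3.5986] v=[-0.2242]
Step 3: x=[3.5001] v=[-0.3283]
Step 4: x=[3.3732] v=[-0.4230]
Step 5: x=[3.2215] v=[-0.5057]
Step 6: x=[3.0493] v=[-0.5740]
Step 7: x=[2.8615] v=[-0.6261]
Step 8: x=[2.6634] v=[-0.6604]
Step 9: x=[2.4606] v=[-0.6759]
Step 10: x=[2.2589] v=[-0.6722]
Step 11: x=[2.0641] v=[-0.6494]
Step 12: x=[1.8817] v=[-0.6081]
Step 13: x=[1.7169] v=[-0.5495]
Step 14: x=[1.5743] v=[-0.4753]
Step 15: x=[1.4580] v=[-0.3876]
Step 16: x=[1.3713] v=[-0.2889]
Step 17: x=[1.3167] v=[-0.1820]
Step 18: x=[1.2957] v=[-0.0699]
Step 19: x=[1.3090] v=[0.0442]
First v>=0 after going negative at step 19, time=5.7000

Answer: 5.7000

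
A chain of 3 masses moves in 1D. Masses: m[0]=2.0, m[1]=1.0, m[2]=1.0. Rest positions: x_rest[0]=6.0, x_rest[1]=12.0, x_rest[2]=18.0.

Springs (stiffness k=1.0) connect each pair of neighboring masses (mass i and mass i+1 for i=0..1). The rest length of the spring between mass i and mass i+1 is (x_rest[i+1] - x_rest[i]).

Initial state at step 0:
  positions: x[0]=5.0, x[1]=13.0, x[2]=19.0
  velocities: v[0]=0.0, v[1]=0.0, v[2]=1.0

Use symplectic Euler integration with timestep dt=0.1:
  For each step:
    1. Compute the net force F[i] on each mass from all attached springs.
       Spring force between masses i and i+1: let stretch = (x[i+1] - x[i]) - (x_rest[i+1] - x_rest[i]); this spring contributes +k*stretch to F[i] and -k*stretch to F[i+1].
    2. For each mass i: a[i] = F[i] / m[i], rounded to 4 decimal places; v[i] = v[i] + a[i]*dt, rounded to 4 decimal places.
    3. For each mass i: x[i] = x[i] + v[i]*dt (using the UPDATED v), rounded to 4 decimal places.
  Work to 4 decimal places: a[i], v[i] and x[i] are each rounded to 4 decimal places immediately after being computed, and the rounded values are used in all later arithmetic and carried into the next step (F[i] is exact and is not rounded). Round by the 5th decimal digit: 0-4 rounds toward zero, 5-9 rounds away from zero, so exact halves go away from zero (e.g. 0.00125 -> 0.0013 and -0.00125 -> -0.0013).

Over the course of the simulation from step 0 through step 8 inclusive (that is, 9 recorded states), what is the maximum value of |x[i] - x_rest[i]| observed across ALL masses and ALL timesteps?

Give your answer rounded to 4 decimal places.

Step 0: x=[5.0000 13.0000 19.0000] v=[0.0000 0.0000 1.0000]
Step 1: x=[5.0100 12.9800 19.1000] v=[0.1000 -0.2000 1.0000]
Step 2: x=[5.0299 12.9415 19.1988] v=[0.1985 -0.3850 0.9880]
Step 3: x=[5.0593 12.8865 19.2950] v=[0.2941 -0.5504 0.9623]
Step 4: x=[5.0979 12.8173 19.3872] v=[0.3855 -0.6923 0.9215]
Step 5: x=[5.1451 12.7366 19.4737] v=[0.4715 -0.8073 0.8645]
Step 6: x=[5.2002 12.6473 19.5528] v=[0.5511 -0.8927 0.7908]
Step 7: x=[5.2626 12.5526 19.6228] v=[0.6235 -0.9469 0.7003]
Step 8: x=[5.3314 12.4557 19.6821] v=[0.6880 -0.9689 0.5933]
Max displacement = 1.6821

Answer: 1.6821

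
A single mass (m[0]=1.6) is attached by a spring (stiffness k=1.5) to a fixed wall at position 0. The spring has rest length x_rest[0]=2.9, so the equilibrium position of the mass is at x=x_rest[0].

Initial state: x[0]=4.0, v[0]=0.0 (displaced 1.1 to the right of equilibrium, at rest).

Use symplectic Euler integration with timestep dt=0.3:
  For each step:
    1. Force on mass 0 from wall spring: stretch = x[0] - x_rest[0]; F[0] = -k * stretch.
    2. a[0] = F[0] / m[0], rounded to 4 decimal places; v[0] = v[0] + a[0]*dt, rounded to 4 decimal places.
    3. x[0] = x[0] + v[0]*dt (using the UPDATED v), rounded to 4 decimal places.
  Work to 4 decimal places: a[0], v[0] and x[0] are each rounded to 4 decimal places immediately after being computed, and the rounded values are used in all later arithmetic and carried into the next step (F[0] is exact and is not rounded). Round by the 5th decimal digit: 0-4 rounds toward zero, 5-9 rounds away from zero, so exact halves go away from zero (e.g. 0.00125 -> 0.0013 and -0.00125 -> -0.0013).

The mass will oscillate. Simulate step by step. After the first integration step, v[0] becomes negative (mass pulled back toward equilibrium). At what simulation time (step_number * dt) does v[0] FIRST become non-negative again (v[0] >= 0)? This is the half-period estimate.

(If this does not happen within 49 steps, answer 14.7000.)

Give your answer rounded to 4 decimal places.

Step 0: x=[4.0000] v=[0.0000]
Step 1: x=[3.9072] v=[-0.3094]
Step 2: x=[3.7294] v=[-0.5927]
Step 3: x=[3.4816] v=[-0.8260]
Step 4: x=[3.1847] v=[-0.9896]
Step 5: x=[2.8638] v=[-1.0697]
Step 6: x=[2.5460] v=[-1.0595]
Step 7: x=[2.2580] v=[-0.9599]
Step 8: x=[2.0242] v=[-0.7793]
Step 9: x=[1.8643] v=[-0.5330]
Step 10: x=[1.7918] v=[-0.2417]
Step 11: x=[1.8128] v=[0.0700]
First v>=0 after going negative at step 11, time=3.3000

Answer: 3.3000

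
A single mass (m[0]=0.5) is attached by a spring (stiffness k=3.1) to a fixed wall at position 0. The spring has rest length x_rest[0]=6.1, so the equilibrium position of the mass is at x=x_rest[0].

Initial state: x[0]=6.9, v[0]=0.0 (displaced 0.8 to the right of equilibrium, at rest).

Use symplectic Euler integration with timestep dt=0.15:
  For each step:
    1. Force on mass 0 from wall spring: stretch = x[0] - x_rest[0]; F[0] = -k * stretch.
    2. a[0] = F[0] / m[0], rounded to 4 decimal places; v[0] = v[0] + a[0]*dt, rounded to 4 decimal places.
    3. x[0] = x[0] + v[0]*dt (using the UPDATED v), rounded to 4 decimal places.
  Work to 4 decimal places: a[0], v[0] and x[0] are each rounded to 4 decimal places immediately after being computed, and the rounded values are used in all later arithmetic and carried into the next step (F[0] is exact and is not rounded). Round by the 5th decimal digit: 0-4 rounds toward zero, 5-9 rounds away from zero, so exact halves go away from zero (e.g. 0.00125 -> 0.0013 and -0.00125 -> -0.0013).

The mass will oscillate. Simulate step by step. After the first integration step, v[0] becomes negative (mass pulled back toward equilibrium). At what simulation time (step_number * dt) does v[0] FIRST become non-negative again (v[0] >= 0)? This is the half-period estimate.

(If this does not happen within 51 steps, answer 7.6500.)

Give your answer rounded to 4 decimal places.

Answer: 1.3500

Derivation:
Step 0: x=[6.9000] v=[0.0000]
Step 1: x=[6.7884] v=[-0.7440]
Step 2: x=[6.5808] v=[-1.3842]
Step 3: x=[6.3061] v=[-1.8314]
Step 4: x=[6.0026] v=[-2.0231]
Step 5: x=[5.7127] v=[-1.9325]
Step 6: x=[5.4769] v=[-1.5723]
Step 7: x=[5.3280] v=[-0.9928]
Step 8: x=[5.2868] v=[-0.2748]
Step 9: x=[5.3590] v=[0.4815]
First v>=0 after going negative at step 9, time=1.3500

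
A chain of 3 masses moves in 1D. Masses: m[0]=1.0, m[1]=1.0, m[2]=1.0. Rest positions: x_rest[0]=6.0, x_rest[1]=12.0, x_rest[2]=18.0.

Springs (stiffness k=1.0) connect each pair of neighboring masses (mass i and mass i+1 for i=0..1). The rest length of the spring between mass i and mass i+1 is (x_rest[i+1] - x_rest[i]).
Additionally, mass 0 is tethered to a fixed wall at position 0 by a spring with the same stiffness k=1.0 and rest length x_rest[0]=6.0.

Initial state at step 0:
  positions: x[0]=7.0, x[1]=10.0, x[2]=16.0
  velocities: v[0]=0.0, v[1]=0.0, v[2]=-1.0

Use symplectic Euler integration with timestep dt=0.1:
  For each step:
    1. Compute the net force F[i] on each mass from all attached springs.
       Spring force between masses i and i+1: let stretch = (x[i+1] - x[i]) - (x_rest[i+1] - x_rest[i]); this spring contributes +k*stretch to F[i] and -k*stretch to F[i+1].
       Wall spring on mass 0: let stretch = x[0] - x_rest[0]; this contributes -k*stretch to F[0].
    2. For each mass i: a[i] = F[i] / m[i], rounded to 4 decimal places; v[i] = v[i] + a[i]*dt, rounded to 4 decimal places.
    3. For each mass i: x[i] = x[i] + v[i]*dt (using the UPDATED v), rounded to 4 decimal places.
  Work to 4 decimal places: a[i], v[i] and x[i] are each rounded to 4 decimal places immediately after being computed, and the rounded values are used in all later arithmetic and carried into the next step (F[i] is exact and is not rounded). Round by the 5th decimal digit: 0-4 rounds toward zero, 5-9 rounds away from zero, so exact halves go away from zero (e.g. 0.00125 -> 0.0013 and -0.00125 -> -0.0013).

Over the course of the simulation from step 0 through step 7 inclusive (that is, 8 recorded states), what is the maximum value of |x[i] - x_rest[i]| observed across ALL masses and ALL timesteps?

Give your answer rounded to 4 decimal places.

Step 0: x=[7.0000 10.0000 16.0000] v=[0.0000 0.0000 -1.0000]
Step 1: x=[6.9600 10.0300 15.9000] v=[-0.4000 0.3000 -1.0000]
Step 2: x=[6.8811 10.0880 15.8013] v=[-0.7890 0.5800 -0.9870]
Step 3: x=[6.7655 10.1711 15.7055] v=[-1.1564 0.8306 -0.9583]
Step 4: x=[6.6163 10.2755 15.6143] v=[-1.4924 1.0435 -0.9117]
Step 5: x=[6.4375 10.3967 15.5297] v=[-1.7881 1.2115 -0.8456]
Step 6: x=[6.2339 10.5296 15.4538] v=[-2.0359 1.3289 -0.7589]
Step 7: x=[6.0109 10.6688 15.3887] v=[-2.2297 1.3918 -0.6513]
Max displacement = 2.6113

Answer: 2.6113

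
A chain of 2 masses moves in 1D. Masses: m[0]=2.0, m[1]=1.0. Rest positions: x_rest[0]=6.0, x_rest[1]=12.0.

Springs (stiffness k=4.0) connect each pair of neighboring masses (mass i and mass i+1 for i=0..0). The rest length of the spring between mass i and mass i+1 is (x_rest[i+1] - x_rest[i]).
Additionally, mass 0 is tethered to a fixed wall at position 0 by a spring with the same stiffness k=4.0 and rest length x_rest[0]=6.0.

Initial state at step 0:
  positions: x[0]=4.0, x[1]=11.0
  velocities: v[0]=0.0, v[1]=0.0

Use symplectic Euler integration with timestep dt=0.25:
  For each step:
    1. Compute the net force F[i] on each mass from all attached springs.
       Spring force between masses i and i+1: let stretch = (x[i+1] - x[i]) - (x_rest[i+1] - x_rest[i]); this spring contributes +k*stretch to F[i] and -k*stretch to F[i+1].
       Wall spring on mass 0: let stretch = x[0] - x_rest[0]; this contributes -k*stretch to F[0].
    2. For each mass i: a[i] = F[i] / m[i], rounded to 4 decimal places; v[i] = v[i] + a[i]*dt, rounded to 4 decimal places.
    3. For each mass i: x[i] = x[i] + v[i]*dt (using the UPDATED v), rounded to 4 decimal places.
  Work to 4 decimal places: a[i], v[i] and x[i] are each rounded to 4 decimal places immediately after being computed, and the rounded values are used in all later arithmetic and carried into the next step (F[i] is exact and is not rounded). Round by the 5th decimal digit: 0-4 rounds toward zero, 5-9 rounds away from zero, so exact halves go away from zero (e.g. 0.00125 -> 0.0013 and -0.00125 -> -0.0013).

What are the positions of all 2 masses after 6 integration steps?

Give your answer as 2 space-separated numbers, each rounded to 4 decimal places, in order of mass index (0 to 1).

Step 0: x=[4.0000 11.0000] v=[0.0000 0.0000]
Step 1: x=[4.3750 10.7500] v=[1.5000 -1.0000]
Step 2: x=[5.0000 10.4063] v=[2.5000 -1.3750]
Step 3: x=[5.6758 10.2110] v=[2.7032 -0.7813]
Step 4: x=[6.2090 10.3819] v=[2.1329 0.6835]
Step 5: x=[6.4877 11.0096] v=[1.1149 2.5106]
Step 6: x=[6.5207 12.0068] v=[0.1320 3.9887]

Answer: 6.5207 12.0068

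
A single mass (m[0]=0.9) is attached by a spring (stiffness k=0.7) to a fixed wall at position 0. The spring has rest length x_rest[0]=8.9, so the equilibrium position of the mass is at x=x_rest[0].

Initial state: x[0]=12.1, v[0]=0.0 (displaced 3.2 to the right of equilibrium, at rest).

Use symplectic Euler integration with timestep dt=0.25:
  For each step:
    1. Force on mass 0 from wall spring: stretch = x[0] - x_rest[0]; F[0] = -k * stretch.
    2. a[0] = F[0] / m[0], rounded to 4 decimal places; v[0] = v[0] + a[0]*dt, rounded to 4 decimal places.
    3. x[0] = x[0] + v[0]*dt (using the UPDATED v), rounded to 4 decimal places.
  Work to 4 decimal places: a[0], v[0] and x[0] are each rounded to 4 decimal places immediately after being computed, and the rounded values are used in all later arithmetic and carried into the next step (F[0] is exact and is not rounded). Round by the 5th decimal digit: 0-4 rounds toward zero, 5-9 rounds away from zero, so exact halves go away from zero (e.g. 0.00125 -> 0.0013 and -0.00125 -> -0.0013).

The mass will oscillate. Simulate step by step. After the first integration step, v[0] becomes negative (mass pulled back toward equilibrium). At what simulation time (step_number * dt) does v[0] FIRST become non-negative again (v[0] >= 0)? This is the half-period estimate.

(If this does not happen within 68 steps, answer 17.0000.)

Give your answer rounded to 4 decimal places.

Answer: 3.7500

Derivation:
Step 0: x=[12.1000] v=[0.0000]
Step 1: x=[11.9445] v=[-0.6222]
Step 2: x=[11.6410] v=[-1.2142]
Step 3: x=[11.2042] v=[-1.7472]
Step 4: x=[10.6554] v=[-2.1953]
Step 5: x=[10.0213] v=[-2.5366]
Step 6: x=[9.3327] v=[-2.7546]
Step 7: x=[8.6230] v=[-2.8387]
Step 8: x=[7.9268] v=[-2.7849]
Step 9: x=[7.2779] v=[-2.5957]
Step 10: x=[6.7078] v=[-2.2803]
Step 11: x=[6.2443] v=[-1.8541]
Step 12: x=[5.9099] v=[-1.3377]
Step 13: x=[5.7208] v=[-0.7563]
Step 14: x=[5.6863] v=[-0.1381]
Step 15: x=[5.8080] v=[0.4868]
First v>=0 after going negative at step 15, time=3.7500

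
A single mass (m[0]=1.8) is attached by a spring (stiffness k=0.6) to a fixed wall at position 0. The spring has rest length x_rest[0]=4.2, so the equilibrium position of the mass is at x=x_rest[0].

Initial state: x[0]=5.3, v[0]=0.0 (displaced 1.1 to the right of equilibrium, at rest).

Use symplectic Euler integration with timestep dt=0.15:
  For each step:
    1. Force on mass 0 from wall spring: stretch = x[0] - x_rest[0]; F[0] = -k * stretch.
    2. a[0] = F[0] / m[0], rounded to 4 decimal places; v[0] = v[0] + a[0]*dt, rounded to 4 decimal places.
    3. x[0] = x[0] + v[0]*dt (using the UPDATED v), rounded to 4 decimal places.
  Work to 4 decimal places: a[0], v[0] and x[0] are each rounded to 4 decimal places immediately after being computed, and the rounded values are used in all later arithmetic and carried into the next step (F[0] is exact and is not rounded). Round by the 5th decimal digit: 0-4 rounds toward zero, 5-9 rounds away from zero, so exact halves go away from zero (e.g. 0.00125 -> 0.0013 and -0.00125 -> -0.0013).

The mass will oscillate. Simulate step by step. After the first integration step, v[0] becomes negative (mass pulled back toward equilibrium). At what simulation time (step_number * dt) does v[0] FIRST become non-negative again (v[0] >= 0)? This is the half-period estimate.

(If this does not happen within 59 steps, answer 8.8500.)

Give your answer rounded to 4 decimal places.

Answer: 5.5500

Derivation:
Step 0: x=[5.3000] v=[0.0000]
Step 1: x=[5.2918] v=[-0.0550]
Step 2: x=[5.2754] v=[-0.1096]
Step 3: x=[5.2509] v=[-0.1634]
Step 4: x=[5.2185] v=[-0.2159]
Step 5: x=[5.1785] v=[-0.2668]
Step 6: x=[5.1311] v=[-0.3157]
Step 7: x=[5.0768] v=[-0.3623]
Step 8: x=[5.0159] v=[-0.4061]
Step 9: x=[4.9489] v=[-0.4469]
Step 10: x=[4.8763] v=[-0.4843]
Step 11: x=[4.7986] v=[-0.5181]
Step 12: x=[4.7164] v=[-0.5480]
Step 13: x=[4.6303] v=[-0.5738]
Step 14: x=[4.5410] v=[-0.5953]
Step 15: x=[4.4491] v=[-0.6124]
Step 16: x=[4.3554] v=[-0.6249]
Step 17: x=[4.2605] v=[-0.6327]
Step 18: x=[4.1651] v=[-0.6357]
Step 19: x=[4.0700] v=[-0.6340]
Step 20: x=[3.9759] v=[-0.6275]
Step 21: x=[3.8835] v=[-0.6163]
Step 22: x=[3.7934] v=[-0.6005]
Step 23: x=[3.7064] v=[-0.5802]
Step 24: x=[3.6231] v=[-0.5555]
Step 25: x=[3.5441] v=[-0.5267]
Step 26: x=[3.4700] v=[-0.4939]
Step 27: x=[3.4014] v=[-0.4574]
Step 28: x=[3.3388] v=[-0.4175]
Step 29: x=[3.2826] v=[-0.3744]
Step 30: x=[3.2333] v=[-0.3285]
Step 31: x=[3.1913] v=[-0.2802]
Step 32: x=[3.1568] v=[-0.2298]
Step 33: x=[3.1302] v=[-0.1776]
Step 34: x=[3.1116] v=[-0.1241]
Step 35: x=[3.1011] v=[-0.0697]
Step 36: x=[3.0989] v=[-0.0148]
Step 37: x=[3.1049] v=[0.0403]
First v>=0 after going negative at step 37, time=5.5500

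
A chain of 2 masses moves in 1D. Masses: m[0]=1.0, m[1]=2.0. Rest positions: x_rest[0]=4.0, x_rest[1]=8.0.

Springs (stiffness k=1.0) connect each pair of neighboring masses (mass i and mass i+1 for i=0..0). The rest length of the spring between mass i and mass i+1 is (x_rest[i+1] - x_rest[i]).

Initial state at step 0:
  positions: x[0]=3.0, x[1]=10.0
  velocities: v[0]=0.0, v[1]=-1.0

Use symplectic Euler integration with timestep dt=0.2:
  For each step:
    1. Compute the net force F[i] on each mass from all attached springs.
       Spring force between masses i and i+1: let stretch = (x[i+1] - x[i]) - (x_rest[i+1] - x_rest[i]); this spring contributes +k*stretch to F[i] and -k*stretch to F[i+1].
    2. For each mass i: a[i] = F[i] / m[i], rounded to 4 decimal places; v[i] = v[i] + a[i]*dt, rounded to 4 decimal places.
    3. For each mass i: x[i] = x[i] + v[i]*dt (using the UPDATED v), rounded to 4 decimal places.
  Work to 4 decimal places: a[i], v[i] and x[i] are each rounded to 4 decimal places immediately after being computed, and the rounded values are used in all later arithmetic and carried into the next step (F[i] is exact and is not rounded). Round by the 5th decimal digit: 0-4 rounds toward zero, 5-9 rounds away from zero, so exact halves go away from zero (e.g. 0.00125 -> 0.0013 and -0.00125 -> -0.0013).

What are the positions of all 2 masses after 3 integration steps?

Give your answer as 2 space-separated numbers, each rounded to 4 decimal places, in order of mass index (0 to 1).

Answer: 3.6529 9.0735

Derivation:
Step 0: x=[3.0000 10.0000] v=[0.0000 -1.0000]
Step 1: x=[3.1200 9.7400] v=[0.6000 -1.3000]
Step 2: x=[3.3448 9.4276] v=[1.1240 -1.5620]
Step 3: x=[3.6529 9.0735] v=[1.5406 -1.7703]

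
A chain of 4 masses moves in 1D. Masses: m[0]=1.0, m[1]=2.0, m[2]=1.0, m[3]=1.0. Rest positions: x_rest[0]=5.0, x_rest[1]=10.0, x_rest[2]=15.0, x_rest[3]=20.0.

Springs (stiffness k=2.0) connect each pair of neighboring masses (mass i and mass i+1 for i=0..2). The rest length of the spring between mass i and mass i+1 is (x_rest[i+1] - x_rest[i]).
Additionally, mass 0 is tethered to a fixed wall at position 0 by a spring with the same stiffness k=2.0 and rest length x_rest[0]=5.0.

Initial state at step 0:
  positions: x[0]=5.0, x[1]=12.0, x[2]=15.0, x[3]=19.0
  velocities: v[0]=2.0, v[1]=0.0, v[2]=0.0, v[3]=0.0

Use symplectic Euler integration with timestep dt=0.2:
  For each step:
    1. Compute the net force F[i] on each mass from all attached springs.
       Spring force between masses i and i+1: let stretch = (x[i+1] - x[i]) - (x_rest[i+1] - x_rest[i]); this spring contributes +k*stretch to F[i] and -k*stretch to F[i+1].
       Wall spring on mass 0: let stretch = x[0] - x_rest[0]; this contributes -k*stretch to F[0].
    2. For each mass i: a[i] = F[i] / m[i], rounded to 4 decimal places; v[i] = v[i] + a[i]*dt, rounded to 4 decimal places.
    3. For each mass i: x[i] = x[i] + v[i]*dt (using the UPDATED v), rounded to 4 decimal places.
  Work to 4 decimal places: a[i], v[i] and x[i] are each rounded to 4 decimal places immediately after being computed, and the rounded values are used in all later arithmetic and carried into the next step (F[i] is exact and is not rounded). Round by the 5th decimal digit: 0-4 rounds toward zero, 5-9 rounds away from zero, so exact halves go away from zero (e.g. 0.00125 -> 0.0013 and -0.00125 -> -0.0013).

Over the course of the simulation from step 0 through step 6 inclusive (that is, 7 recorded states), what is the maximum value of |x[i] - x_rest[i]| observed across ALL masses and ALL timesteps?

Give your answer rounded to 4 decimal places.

Step 0: x=[5.0000 12.0000 15.0000 19.0000] v=[2.0000 0.0000 0.0000 0.0000]
Step 1: x=[5.5600 11.8400 15.0800 19.0800] v=[2.8000 -0.8000 0.4000 0.4000]
Step 2: x=[6.1776 11.5584 15.2208 19.2400] v=[3.0880 -1.4080 0.7040 0.8000]
Step 3: x=[6.7315 11.2081 15.3901 19.4785] v=[2.7693 -1.7517 0.8467 1.1923]
Step 4: x=[7.1050 10.8460 15.5520 19.7899] v=[1.8673 -1.8106 0.8093 1.5569]
Step 5: x=[7.2093 10.5225 15.6764 20.1622] v=[0.5217 -1.6176 0.6221 1.8617]
Step 6: x=[7.0020 10.2726 15.7474 20.5757] v=[-1.0367 -1.2495 0.3549 2.0674]
Max displacement = 2.2093

Answer: 2.2093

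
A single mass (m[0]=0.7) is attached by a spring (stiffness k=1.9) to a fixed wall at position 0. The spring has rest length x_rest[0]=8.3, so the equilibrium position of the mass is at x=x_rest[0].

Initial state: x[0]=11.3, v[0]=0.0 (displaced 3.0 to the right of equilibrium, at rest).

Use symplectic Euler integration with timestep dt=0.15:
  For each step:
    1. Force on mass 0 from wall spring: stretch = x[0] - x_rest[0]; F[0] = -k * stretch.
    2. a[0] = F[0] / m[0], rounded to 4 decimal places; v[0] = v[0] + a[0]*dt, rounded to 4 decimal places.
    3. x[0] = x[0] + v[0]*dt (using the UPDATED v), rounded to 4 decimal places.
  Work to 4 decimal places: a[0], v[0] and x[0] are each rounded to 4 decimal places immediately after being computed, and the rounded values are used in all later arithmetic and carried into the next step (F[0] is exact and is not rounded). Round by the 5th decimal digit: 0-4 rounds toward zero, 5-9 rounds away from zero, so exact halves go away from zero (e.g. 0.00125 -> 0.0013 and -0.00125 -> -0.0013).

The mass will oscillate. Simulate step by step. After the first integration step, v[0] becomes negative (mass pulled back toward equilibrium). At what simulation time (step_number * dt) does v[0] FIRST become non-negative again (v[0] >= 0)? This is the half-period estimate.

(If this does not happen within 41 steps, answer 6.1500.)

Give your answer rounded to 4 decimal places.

Step 0: x=[11.3000] v=[0.0000]
Step 1: x=[11.1168] v=[-1.2214]
Step 2: x=[10.7616] v=[-2.3682]
Step 3: x=[10.2560] v=[-3.3704]
Step 4: x=[9.6310] v=[-4.1668]
Step 5: x=[8.9247] v=[-4.7087]
Step 6: x=[8.1803] v=[-4.9630]
Step 7: x=[7.4432] v=[-4.9143]
Step 8: x=[6.7584] v=[-4.5655]
Step 9: x=[6.1677] v=[-3.9379]
Step 10: x=[5.7072] v=[-3.0697]
Step 11: x=[5.4051] v=[-2.0141]
Step 12: x=[5.2798] v=[-0.8355]
Step 13: x=[5.3389] v=[0.3942]
First v>=0 after going negative at step 13, time=1.9500

Answer: 1.9500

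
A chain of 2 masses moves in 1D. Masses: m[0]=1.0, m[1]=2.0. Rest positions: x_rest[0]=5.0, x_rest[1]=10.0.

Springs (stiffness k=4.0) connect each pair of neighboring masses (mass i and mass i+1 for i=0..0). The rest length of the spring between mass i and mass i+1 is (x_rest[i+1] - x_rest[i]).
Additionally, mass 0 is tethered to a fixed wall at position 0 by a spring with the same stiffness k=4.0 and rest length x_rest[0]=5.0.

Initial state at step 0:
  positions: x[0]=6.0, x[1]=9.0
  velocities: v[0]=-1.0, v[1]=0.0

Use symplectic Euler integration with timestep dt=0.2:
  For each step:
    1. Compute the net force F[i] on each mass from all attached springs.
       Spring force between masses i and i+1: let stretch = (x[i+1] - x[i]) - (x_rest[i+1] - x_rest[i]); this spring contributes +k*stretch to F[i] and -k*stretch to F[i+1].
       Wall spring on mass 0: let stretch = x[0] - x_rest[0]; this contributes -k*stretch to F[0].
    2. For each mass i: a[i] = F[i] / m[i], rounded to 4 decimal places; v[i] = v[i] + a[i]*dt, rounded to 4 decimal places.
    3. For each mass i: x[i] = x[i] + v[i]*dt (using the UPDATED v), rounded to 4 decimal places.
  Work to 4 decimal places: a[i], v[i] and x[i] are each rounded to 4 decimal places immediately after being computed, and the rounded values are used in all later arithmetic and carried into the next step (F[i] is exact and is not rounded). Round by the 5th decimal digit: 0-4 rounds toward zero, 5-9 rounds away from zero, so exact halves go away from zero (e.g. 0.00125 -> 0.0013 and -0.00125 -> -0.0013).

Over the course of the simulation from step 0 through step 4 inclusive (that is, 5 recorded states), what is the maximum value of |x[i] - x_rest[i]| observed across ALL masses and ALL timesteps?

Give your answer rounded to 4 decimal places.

Answer: 1.8367

Derivation:
Step 0: x=[6.0000 9.0000] v=[-1.0000 0.0000]
Step 1: x=[5.3200 9.1600] v=[-3.4000 0.8000]
Step 2: x=[4.4032 9.4128] v=[-4.5840 1.2640]
Step 3: x=[3.5834 9.6648] v=[-4.0989 1.2602]
Step 4: x=[3.1633 9.8303] v=[-2.1005 0.8276]
Max displacement = 1.8367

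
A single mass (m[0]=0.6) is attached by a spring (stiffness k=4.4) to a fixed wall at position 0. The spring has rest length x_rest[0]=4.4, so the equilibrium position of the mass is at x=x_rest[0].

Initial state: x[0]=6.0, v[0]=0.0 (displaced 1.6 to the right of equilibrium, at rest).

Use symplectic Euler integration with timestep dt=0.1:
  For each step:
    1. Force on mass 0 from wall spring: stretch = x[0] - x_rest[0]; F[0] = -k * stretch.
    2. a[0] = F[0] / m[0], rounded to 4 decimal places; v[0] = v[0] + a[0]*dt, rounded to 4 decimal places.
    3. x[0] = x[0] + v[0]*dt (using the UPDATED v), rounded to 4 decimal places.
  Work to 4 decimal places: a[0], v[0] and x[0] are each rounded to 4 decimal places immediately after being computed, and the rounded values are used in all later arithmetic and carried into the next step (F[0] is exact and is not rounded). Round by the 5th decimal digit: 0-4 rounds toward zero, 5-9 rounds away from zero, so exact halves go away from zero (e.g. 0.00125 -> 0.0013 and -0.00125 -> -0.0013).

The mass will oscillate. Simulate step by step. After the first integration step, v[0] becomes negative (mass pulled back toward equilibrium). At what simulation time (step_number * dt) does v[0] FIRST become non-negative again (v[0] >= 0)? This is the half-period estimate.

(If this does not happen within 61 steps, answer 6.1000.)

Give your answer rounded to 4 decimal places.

Step 0: x=[6.0000] v=[0.0000]
Step 1: x=[5.8827] v=[-1.1733]
Step 2: x=[5.6566] v=[-2.2606]
Step 3: x=[5.3384] v=[-3.1821]
Step 4: x=[4.9514] v=[-3.8703]
Step 5: x=[4.5239] v=[-4.2747]
Step 6: x=[4.0873] v=[-4.3656]
Step 7: x=[3.6737] v=[-4.1363]
Step 8: x=[3.3133] v=[-3.6037]
Step 9: x=[3.0326] v=[-2.8068]
Step 10: x=[2.8522] v=[-1.8040]
Step 11: x=[2.7853] v=[-0.6690]
Step 12: x=[2.8368] v=[0.5151]
First v>=0 after going negative at step 12, time=1.2000

Answer: 1.2000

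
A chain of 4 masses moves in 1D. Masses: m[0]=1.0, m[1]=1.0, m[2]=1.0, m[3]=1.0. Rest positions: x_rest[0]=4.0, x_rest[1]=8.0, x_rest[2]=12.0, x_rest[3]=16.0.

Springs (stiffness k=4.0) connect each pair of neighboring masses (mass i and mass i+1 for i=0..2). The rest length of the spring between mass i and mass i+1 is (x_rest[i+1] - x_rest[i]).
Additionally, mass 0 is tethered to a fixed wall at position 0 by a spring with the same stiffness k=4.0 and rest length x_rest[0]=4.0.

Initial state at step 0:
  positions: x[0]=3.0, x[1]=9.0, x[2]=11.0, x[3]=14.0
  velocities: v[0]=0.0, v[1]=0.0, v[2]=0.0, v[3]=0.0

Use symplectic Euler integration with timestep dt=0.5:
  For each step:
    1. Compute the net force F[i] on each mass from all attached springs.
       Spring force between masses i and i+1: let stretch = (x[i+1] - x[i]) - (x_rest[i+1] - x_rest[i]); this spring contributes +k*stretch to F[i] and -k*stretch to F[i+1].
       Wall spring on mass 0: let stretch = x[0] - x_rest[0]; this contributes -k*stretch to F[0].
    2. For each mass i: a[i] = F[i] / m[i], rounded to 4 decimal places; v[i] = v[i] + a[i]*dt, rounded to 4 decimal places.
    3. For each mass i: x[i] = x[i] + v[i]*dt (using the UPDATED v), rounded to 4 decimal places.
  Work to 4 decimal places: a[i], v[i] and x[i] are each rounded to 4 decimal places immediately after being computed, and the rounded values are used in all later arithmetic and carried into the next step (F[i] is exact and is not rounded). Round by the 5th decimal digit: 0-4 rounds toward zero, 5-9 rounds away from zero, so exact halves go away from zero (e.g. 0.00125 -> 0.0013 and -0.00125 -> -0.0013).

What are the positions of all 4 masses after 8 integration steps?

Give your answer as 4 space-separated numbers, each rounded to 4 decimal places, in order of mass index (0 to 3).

Answer: 5.0000 7.0000 13.0000 18.0000

Derivation:
Step 0: x=[3.0000 9.0000 11.0000 14.0000] v=[0.0000 0.0000 0.0000 0.0000]
Step 1: x=[6.0000 5.0000 12.0000 15.0000] v=[6.0000 -8.0000 2.0000 2.0000]
Step 2: x=[2.0000 9.0000 9.0000 17.0000] v=[-8.0000 8.0000 -6.0000 4.0000]
Step 3: x=[3.0000 6.0000 14.0000 15.0000] v=[2.0000 -6.0000 10.0000 -4.0000]
Step 4: x=[4.0000 8.0000 12.0000 16.0000] v=[2.0000 4.0000 -4.0000 2.0000]
Step 5: x=[5.0000 10.0000 10.0000 17.0000] v=[2.0000 4.0000 -4.0000 2.0000]
Step 6: x=[6.0000 7.0000 15.0000 15.0000] v=[2.0000 -6.0000 10.0000 -4.0000]
Step 7: x=[2.0000 11.0000 12.0000 17.0000] v=[-8.0000 8.0000 -6.0000 4.0000]
Step 8: x=[5.0000 7.0000 13.0000 18.0000] v=[6.0000 -8.0000 2.0000 2.0000]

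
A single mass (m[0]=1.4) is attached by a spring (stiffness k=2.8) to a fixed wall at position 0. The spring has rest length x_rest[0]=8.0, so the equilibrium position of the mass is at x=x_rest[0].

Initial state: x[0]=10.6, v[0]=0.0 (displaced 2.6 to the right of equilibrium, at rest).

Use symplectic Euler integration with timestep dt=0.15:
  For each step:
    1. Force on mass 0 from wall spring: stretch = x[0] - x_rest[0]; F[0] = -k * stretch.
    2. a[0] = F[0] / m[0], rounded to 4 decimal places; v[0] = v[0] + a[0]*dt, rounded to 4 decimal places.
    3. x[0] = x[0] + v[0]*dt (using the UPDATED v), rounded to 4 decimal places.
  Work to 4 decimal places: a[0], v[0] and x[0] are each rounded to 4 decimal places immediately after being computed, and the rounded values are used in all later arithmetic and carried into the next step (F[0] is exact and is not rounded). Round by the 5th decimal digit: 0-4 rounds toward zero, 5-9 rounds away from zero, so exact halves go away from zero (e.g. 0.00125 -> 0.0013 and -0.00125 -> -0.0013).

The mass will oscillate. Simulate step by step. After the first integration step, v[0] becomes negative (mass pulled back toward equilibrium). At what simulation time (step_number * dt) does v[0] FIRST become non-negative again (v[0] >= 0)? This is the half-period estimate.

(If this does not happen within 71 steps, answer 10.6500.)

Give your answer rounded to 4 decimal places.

Answer: 2.2500

Derivation:
Step 0: x=[10.6000] v=[0.0000]
Step 1: x=[10.4830] v=[-0.7800]
Step 2: x=[10.2543] v=[-1.5249]
Step 3: x=[9.9241] v=[-2.2012]
Step 4: x=[9.5073] v=[-2.7784]
Step 5: x=[9.0227] v=[-3.2306]
Step 6: x=[8.4921] v=[-3.5374]
Step 7: x=[7.9394] v=[-3.6850]
Step 8: x=[7.3894] v=[-3.6668]
Step 9: x=[6.8669] v=[-3.4836]
Step 10: x=[6.3953] v=[-3.1437]
Step 11: x=[5.9960] v=[-2.6623]
Step 12: x=[5.6868] v=[-2.0611]
Step 13: x=[5.4817] v=[-1.3671]
Step 14: x=[5.3900] v=[-0.6116]
Step 15: x=[5.4157] v=[0.1714]
First v>=0 after going negative at step 15, time=2.2500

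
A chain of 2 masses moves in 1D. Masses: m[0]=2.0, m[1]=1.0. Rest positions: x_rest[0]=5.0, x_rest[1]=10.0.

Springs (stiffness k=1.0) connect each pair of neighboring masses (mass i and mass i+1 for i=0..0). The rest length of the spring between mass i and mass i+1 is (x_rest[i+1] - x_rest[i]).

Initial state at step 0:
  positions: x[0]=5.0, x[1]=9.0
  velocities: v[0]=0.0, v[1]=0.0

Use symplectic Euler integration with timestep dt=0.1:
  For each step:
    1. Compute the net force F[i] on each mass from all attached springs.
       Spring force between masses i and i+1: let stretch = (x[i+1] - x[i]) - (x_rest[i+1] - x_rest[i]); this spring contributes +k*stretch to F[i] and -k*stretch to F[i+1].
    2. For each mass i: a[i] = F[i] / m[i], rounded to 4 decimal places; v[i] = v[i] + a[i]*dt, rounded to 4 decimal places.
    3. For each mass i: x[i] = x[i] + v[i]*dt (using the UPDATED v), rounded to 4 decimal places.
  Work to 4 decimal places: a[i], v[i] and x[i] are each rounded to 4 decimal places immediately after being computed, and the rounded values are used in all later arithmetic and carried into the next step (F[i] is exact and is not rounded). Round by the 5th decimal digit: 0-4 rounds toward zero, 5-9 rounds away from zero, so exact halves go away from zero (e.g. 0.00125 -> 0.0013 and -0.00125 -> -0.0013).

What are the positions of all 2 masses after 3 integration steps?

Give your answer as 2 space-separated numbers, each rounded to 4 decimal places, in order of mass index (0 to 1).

Answer: 4.9704 9.0593

Derivation:
Step 0: x=[5.0000 9.0000] v=[0.0000 0.0000]
Step 1: x=[4.9950 9.0100] v=[-0.0500 0.1000]
Step 2: x=[4.9851 9.0299] v=[-0.0993 0.1985]
Step 3: x=[4.9704 9.0593] v=[-0.1471 0.2940]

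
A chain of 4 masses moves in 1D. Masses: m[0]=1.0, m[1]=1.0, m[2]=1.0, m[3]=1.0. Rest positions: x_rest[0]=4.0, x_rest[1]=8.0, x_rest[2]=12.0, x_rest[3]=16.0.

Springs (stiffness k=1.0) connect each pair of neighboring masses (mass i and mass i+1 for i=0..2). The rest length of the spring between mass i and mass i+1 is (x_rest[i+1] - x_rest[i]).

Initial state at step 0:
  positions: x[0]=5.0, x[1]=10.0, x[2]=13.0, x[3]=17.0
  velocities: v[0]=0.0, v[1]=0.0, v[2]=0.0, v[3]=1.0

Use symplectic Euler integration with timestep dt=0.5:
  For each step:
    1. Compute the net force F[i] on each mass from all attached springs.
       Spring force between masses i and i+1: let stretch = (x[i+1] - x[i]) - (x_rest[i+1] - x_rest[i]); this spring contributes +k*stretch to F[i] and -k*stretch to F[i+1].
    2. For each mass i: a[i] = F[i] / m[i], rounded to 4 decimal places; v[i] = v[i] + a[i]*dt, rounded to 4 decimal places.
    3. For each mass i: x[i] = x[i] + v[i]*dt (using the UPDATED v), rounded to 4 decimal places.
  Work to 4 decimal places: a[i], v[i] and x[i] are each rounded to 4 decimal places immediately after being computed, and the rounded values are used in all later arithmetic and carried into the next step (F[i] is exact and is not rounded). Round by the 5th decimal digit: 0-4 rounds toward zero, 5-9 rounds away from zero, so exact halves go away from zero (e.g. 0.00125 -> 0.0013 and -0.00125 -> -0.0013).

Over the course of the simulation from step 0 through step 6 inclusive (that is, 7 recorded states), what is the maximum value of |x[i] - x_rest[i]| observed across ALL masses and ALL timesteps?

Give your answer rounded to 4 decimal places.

Answer: 2.6584

Derivation:
Step 0: x=[5.0000 10.0000 13.0000 17.0000] v=[0.0000 0.0000 0.0000 1.0000]
Step 1: x=[5.2500 9.5000 13.2500 17.5000] v=[0.5000 -1.0000 0.5000 1.0000]
Step 2: x=[5.5625 8.8750 13.6250 17.9375] v=[0.6250 -1.2500 0.7500 0.8750]
Step 3: x=[5.7032 8.6094 13.8907 18.2969] v=[0.2813 -0.5313 0.5313 0.7188]
Step 4: x=[5.5704 8.9376 13.9376 18.5548] v=[-0.2656 0.6563 0.0938 0.5157]
Step 5: x=[5.2794 9.6740 13.8888 18.6584] v=[-0.5820 1.4727 -0.0976 0.2071]
Step 6: x=[5.0871 10.3654 13.9787 18.5696] v=[-0.3847 1.3828 0.1798 -0.1777]
Max displacement = 2.6584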